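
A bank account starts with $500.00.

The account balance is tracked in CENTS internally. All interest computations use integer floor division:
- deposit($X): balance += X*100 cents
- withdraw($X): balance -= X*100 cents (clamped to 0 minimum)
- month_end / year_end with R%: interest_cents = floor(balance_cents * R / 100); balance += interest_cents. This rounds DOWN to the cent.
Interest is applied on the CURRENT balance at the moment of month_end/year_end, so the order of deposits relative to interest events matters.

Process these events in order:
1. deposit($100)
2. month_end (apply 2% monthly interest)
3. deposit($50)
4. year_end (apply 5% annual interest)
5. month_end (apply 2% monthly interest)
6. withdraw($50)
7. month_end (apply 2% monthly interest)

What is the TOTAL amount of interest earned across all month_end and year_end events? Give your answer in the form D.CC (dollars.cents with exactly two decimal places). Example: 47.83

After 1 (deposit($100)): balance=$600.00 total_interest=$0.00
After 2 (month_end (apply 2% monthly interest)): balance=$612.00 total_interest=$12.00
After 3 (deposit($50)): balance=$662.00 total_interest=$12.00
After 4 (year_end (apply 5% annual interest)): balance=$695.10 total_interest=$45.10
After 5 (month_end (apply 2% monthly interest)): balance=$709.00 total_interest=$59.00
After 6 (withdraw($50)): balance=$659.00 total_interest=$59.00
After 7 (month_end (apply 2% monthly interest)): balance=$672.18 total_interest=$72.18

Answer: 72.18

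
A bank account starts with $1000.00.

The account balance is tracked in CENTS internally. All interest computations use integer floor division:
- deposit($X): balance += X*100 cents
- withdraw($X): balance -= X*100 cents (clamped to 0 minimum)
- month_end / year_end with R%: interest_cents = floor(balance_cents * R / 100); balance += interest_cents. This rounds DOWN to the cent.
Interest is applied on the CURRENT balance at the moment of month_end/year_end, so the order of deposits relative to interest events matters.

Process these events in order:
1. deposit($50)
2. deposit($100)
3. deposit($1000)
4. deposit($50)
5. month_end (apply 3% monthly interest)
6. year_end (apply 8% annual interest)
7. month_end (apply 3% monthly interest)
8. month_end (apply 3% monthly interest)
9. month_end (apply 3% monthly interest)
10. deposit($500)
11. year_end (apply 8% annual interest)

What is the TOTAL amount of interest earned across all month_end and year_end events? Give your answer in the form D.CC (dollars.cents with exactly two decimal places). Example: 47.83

Answer: 728.12

Derivation:
After 1 (deposit($50)): balance=$1050.00 total_interest=$0.00
After 2 (deposit($100)): balance=$1150.00 total_interest=$0.00
After 3 (deposit($1000)): balance=$2150.00 total_interest=$0.00
After 4 (deposit($50)): balance=$2200.00 total_interest=$0.00
After 5 (month_end (apply 3% monthly interest)): balance=$2266.00 total_interest=$66.00
After 6 (year_end (apply 8% annual interest)): balance=$2447.28 total_interest=$247.28
After 7 (month_end (apply 3% monthly interest)): balance=$2520.69 total_interest=$320.69
After 8 (month_end (apply 3% monthly interest)): balance=$2596.31 total_interest=$396.31
After 9 (month_end (apply 3% monthly interest)): balance=$2674.19 total_interest=$474.19
After 10 (deposit($500)): balance=$3174.19 total_interest=$474.19
After 11 (year_end (apply 8% annual interest)): balance=$3428.12 total_interest=$728.12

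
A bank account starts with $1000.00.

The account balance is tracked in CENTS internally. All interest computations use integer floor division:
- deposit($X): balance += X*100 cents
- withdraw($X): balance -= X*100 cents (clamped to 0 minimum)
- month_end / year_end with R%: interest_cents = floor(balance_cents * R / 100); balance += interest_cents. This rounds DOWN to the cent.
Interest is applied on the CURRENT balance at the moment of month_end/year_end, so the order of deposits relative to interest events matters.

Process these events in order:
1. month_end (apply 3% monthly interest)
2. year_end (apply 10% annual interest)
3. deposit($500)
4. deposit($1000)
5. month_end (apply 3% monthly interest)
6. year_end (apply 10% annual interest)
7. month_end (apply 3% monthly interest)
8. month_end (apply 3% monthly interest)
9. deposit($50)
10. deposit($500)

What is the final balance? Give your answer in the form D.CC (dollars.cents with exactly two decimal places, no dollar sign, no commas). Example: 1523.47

Answer: 3714.85

Derivation:
After 1 (month_end (apply 3% monthly interest)): balance=$1030.00 total_interest=$30.00
After 2 (year_end (apply 10% annual interest)): balance=$1133.00 total_interest=$133.00
After 3 (deposit($500)): balance=$1633.00 total_interest=$133.00
After 4 (deposit($1000)): balance=$2633.00 total_interest=$133.00
After 5 (month_end (apply 3% monthly interest)): balance=$2711.99 total_interest=$211.99
After 6 (year_end (apply 10% annual interest)): balance=$2983.18 total_interest=$483.18
After 7 (month_end (apply 3% monthly interest)): balance=$3072.67 total_interest=$572.67
After 8 (month_end (apply 3% monthly interest)): balance=$3164.85 total_interest=$664.85
After 9 (deposit($50)): balance=$3214.85 total_interest=$664.85
After 10 (deposit($500)): balance=$3714.85 total_interest=$664.85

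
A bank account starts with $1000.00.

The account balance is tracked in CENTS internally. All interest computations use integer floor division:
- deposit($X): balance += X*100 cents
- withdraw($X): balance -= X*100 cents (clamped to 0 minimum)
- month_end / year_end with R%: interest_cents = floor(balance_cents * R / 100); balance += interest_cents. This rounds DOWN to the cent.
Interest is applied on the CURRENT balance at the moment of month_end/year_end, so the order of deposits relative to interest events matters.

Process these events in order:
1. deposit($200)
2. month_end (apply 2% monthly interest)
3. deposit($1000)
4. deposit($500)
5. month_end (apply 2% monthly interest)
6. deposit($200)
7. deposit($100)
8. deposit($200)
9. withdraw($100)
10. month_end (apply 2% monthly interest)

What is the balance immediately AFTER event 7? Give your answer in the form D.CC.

Answer: 3078.48

Derivation:
After 1 (deposit($200)): balance=$1200.00 total_interest=$0.00
After 2 (month_end (apply 2% monthly interest)): balance=$1224.00 total_interest=$24.00
After 3 (deposit($1000)): balance=$2224.00 total_interest=$24.00
After 4 (deposit($500)): balance=$2724.00 total_interest=$24.00
After 5 (month_end (apply 2% monthly interest)): balance=$2778.48 total_interest=$78.48
After 6 (deposit($200)): balance=$2978.48 total_interest=$78.48
After 7 (deposit($100)): balance=$3078.48 total_interest=$78.48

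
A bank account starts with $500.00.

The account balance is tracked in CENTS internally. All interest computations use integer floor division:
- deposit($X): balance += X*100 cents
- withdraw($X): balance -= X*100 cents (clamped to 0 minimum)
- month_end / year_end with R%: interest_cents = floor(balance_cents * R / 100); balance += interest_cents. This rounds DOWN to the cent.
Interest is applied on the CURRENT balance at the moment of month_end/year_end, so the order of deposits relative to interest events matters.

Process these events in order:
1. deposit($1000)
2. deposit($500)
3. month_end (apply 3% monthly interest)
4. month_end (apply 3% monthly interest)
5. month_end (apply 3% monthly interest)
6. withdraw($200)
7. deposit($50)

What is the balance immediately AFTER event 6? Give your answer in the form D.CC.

Answer: 1985.45

Derivation:
After 1 (deposit($1000)): balance=$1500.00 total_interest=$0.00
After 2 (deposit($500)): balance=$2000.00 total_interest=$0.00
After 3 (month_end (apply 3% monthly interest)): balance=$2060.00 total_interest=$60.00
After 4 (month_end (apply 3% monthly interest)): balance=$2121.80 total_interest=$121.80
After 5 (month_end (apply 3% monthly interest)): balance=$2185.45 total_interest=$185.45
After 6 (withdraw($200)): balance=$1985.45 total_interest=$185.45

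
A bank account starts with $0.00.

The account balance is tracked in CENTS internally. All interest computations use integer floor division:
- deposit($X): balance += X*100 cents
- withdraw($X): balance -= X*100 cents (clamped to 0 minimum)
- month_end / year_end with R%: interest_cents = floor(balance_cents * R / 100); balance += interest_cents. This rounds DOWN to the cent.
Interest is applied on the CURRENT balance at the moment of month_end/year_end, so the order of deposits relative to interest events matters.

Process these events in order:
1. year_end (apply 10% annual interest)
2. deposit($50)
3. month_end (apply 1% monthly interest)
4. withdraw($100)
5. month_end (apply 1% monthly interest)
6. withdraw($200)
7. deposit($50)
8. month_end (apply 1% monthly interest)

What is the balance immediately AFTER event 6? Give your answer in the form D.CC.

After 1 (year_end (apply 10% annual interest)): balance=$0.00 total_interest=$0.00
After 2 (deposit($50)): balance=$50.00 total_interest=$0.00
After 3 (month_end (apply 1% monthly interest)): balance=$50.50 total_interest=$0.50
After 4 (withdraw($100)): balance=$0.00 total_interest=$0.50
After 5 (month_end (apply 1% monthly interest)): balance=$0.00 total_interest=$0.50
After 6 (withdraw($200)): balance=$0.00 total_interest=$0.50

Answer: 0.00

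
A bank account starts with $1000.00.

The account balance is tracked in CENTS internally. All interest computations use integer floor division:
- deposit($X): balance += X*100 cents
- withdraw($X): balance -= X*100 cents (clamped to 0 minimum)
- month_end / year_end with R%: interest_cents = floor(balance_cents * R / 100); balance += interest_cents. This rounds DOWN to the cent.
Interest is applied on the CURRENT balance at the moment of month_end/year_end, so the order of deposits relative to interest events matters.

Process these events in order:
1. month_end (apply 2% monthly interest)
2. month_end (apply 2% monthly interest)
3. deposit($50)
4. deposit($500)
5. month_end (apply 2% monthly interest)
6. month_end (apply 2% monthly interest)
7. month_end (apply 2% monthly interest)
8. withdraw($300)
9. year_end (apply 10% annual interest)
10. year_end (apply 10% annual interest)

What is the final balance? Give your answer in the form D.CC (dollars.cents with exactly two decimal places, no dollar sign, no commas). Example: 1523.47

Answer: 1679.15

Derivation:
After 1 (month_end (apply 2% monthly interest)): balance=$1020.00 total_interest=$20.00
After 2 (month_end (apply 2% monthly interest)): balance=$1040.40 total_interest=$40.40
After 3 (deposit($50)): balance=$1090.40 total_interest=$40.40
After 4 (deposit($500)): balance=$1590.40 total_interest=$40.40
After 5 (month_end (apply 2% monthly interest)): balance=$1622.20 total_interest=$72.20
After 6 (month_end (apply 2% monthly interest)): balance=$1654.64 total_interest=$104.64
After 7 (month_end (apply 2% monthly interest)): balance=$1687.73 total_interest=$137.73
After 8 (withdraw($300)): balance=$1387.73 total_interest=$137.73
After 9 (year_end (apply 10% annual interest)): balance=$1526.50 total_interest=$276.50
After 10 (year_end (apply 10% annual interest)): balance=$1679.15 total_interest=$429.15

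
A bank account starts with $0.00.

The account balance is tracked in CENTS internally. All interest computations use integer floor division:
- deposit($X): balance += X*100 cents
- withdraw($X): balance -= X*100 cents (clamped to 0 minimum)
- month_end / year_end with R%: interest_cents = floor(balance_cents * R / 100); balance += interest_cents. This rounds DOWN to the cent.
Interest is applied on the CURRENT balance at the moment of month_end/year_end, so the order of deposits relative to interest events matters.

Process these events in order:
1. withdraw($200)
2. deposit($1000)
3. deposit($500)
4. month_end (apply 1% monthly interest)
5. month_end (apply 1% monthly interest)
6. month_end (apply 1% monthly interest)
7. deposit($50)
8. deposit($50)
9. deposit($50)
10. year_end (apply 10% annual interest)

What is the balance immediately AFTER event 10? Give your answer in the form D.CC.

After 1 (withdraw($200)): balance=$0.00 total_interest=$0.00
After 2 (deposit($1000)): balance=$1000.00 total_interest=$0.00
After 3 (deposit($500)): balance=$1500.00 total_interest=$0.00
After 4 (month_end (apply 1% monthly interest)): balance=$1515.00 total_interest=$15.00
After 5 (month_end (apply 1% monthly interest)): balance=$1530.15 total_interest=$30.15
After 6 (month_end (apply 1% monthly interest)): balance=$1545.45 total_interest=$45.45
After 7 (deposit($50)): balance=$1595.45 total_interest=$45.45
After 8 (deposit($50)): balance=$1645.45 total_interest=$45.45
After 9 (deposit($50)): balance=$1695.45 total_interest=$45.45
After 10 (year_end (apply 10% annual interest)): balance=$1864.99 total_interest=$214.99

Answer: 1864.99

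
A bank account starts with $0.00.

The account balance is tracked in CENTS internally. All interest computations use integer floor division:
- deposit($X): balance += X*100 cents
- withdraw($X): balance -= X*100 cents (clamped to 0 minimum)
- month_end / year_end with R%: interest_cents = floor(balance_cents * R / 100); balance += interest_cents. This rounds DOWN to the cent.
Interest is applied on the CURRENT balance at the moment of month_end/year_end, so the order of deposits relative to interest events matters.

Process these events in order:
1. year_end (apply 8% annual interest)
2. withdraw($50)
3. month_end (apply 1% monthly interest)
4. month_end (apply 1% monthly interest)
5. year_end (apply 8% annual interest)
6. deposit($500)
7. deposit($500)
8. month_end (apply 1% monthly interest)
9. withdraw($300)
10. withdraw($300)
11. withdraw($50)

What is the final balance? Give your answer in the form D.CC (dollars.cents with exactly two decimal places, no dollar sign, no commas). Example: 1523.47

Answer: 360.00

Derivation:
After 1 (year_end (apply 8% annual interest)): balance=$0.00 total_interest=$0.00
After 2 (withdraw($50)): balance=$0.00 total_interest=$0.00
After 3 (month_end (apply 1% monthly interest)): balance=$0.00 total_interest=$0.00
After 4 (month_end (apply 1% monthly interest)): balance=$0.00 total_interest=$0.00
After 5 (year_end (apply 8% annual interest)): balance=$0.00 total_interest=$0.00
After 6 (deposit($500)): balance=$500.00 total_interest=$0.00
After 7 (deposit($500)): balance=$1000.00 total_interest=$0.00
After 8 (month_end (apply 1% monthly interest)): balance=$1010.00 total_interest=$10.00
After 9 (withdraw($300)): balance=$710.00 total_interest=$10.00
After 10 (withdraw($300)): balance=$410.00 total_interest=$10.00
After 11 (withdraw($50)): balance=$360.00 total_interest=$10.00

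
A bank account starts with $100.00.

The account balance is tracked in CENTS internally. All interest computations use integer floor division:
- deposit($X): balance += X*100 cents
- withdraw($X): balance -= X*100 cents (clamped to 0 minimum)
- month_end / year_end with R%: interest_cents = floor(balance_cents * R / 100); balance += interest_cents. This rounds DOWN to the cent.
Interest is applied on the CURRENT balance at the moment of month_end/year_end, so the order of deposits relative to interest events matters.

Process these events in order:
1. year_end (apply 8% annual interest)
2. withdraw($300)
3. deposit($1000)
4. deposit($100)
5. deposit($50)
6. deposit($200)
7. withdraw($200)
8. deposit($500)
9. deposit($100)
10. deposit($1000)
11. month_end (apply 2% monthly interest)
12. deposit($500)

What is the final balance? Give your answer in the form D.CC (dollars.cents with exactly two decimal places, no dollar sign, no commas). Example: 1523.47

Answer: 3305.00

Derivation:
After 1 (year_end (apply 8% annual interest)): balance=$108.00 total_interest=$8.00
After 2 (withdraw($300)): balance=$0.00 total_interest=$8.00
After 3 (deposit($1000)): balance=$1000.00 total_interest=$8.00
After 4 (deposit($100)): balance=$1100.00 total_interest=$8.00
After 5 (deposit($50)): balance=$1150.00 total_interest=$8.00
After 6 (deposit($200)): balance=$1350.00 total_interest=$8.00
After 7 (withdraw($200)): balance=$1150.00 total_interest=$8.00
After 8 (deposit($500)): balance=$1650.00 total_interest=$8.00
After 9 (deposit($100)): balance=$1750.00 total_interest=$8.00
After 10 (deposit($1000)): balance=$2750.00 total_interest=$8.00
After 11 (month_end (apply 2% monthly interest)): balance=$2805.00 total_interest=$63.00
After 12 (deposit($500)): balance=$3305.00 total_interest=$63.00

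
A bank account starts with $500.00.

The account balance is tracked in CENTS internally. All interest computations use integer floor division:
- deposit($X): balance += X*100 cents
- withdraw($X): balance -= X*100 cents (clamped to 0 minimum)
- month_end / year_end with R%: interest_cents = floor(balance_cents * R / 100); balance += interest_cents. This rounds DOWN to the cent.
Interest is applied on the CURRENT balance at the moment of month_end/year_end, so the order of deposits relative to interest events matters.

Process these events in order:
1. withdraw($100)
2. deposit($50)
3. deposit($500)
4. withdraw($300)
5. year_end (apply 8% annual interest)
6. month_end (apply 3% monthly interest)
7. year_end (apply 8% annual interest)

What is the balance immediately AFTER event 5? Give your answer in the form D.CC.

After 1 (withdraw($100)): balance=$400.00 total_interest=$0.00
After 2 (deposit($50)): balance=$450.00 total_interest=$0.00
After 3 (deposit($500)): balance=$950.00 total_interest=$0.00
After 4 (withdraw($300)): balance=$650.00 total_interest=$0.00
After 5 (year_end (apply 8% annual interest)): balance=$702.00 total_interest=$52.00

Answer: 702.00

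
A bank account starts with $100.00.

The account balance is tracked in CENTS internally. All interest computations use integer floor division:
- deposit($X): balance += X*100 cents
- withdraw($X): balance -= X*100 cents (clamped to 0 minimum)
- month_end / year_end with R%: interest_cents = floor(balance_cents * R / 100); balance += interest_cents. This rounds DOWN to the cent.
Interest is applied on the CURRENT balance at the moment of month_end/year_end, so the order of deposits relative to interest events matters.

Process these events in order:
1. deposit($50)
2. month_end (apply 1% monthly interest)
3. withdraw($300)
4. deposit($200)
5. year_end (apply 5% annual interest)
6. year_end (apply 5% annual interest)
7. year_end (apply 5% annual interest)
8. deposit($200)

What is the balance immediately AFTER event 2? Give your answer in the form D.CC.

Answer: 151.50

Derivation:
After 1 (deposit($50)): balance=$150.00 total_interest=$0.00
After 2 (month_end (apply 1% monthly interest)): balance=$151.50 total_interest=$1.50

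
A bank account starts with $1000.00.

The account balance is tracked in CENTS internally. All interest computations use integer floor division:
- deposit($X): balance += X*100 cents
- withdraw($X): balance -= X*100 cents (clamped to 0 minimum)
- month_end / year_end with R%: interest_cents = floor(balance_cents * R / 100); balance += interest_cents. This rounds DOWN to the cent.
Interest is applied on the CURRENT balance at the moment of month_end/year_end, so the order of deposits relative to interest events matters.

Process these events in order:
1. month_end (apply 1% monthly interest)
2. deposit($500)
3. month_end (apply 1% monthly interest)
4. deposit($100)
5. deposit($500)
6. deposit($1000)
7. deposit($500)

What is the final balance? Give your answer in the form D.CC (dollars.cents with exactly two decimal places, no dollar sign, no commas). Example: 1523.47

Answer: 3625.10

Derivation:
After 1 (month_end (apply 1% monthly interest)): balance=$1010.00 total_interest=$10.00
After 2 (deposit($500)): balance=$1510.00 total_interest=$10.00
After 3 (month_end (apply 1% monthly interest)): balance=$1525.10 total_interest=$25.10
After 4 (deposit($100)): balance=$1625.10 total_interest=$25.10
After 5 (deposit($500)): balance=$2125.10 total_interest=$25.10
After 6 (deposit($1000)): balance=$3125.10 total_interest=$25.10
After 7 (deposit($500)): balance=$3625.10 total_interest=$25.10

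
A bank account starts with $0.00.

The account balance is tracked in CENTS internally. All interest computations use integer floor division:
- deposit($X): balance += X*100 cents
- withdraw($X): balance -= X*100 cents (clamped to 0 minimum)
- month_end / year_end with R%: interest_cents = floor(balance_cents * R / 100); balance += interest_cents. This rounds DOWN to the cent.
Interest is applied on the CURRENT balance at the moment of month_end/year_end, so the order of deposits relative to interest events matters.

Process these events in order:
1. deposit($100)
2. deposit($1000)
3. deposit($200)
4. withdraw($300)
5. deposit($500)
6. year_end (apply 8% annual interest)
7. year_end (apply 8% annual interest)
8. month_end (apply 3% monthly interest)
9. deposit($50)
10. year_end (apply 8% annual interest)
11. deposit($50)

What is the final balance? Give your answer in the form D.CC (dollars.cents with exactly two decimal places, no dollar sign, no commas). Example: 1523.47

Answer: 2050.24

Derivation:
After 1 (deposit($100)): balance=$100.00 total_interest=$0.00
After 2 (deposit($1000)): balance=$1100.00 total_interest=$0.00
After 3 (deposit($200)): balance=$1300.00 total_interest=$0.00
After 4 (withdraw($300)): balance=$1000.00 total_interest=$0.00
After 5 (deposit($500)): balance=$1500.00 total_interest=$0.00
After 6 (year_end (apply 8% annual interest)): balance=$1620.00 total_interest=$120.00
After 7 (year_end (apply 8% annual interest)): balance=$1749.60 total_interest=$249.60
After 8 (month_end (apply 3% monthly interest)): balance=$1802.08 total_interest=$302.08
After 9 (deposit($50)): balance=$1852.08 total_interest=$302.08
After 10 (year_end (apply 8% annual interest)): balance=$2000.24 total_interest=$450.24
After 11 (deposit($50)): balance=$2050.24 total_interest=$450.24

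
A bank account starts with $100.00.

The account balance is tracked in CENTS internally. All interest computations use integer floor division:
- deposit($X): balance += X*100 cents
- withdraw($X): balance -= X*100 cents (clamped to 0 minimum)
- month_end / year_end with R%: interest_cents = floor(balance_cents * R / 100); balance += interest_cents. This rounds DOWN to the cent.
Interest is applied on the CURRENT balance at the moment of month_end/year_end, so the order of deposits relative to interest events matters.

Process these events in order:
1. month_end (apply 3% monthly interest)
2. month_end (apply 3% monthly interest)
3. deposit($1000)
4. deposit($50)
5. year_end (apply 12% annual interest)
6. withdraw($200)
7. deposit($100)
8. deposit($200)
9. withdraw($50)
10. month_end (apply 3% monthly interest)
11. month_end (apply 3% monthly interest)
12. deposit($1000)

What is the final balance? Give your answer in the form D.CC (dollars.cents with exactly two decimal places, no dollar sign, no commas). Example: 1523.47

After 1 (month_end (apply 3% monthly interest)): balance=$103.00 total_interest=$3.00
After 2 (month_end (apply 3% monthly interest)): balance=$106.09 total_interest=$6.09
After 3 (deposit($1000)): balance=$1106.09 total_interest=$6.09
After 4 (deposit($50)): balance=$1156.09 total_interest=$6.09
After 5 (year_end (apply 12% annual interest)): balance=$1294.82 total_interest=$144.82
After 6 (withdraw($200)): balance=$1094.82 total_interest=$144.82
After 7 (deposit($100)): balance=$1194.82 total_interest=$144.82
After 8 (deposit($200)): balance=$1394.82 total_interest=$144.82
After 9 (withdraw($50)): balance=$1344.82 total_interest=$144.82
After 10 (month_end (apply 3% monthly interest)): balance=$1385.16 total_interest=$185.16
After 11 (month_end (apply 3% monthly interest)): balance=$1426.71 total_interest=$226.71
After 12 (deposit($1000)): balance=$2426.71 total_interest=$226.71

Answer: 2426.71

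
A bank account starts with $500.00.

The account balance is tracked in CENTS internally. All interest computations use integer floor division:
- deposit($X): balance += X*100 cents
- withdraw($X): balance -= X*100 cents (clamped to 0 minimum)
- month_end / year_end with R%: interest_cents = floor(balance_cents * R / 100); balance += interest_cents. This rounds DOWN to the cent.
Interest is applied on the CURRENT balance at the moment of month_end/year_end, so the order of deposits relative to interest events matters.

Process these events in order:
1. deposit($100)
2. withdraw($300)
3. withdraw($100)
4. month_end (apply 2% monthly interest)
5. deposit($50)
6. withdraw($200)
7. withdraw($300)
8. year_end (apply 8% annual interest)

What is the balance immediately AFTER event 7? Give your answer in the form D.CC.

After 1 (deposit($100)): balance=$600.00 total_interest=$0.00
After 2 (withdraw($300)): balance=$300.00 total_interest=$0.00
After 3 (withdraw($100)): balance=$200.00 total_interest=$0.00
After 4 (month_end (apply 2% monthly interest)): balance=$204.00 total_interest=$4.00
After 5 (deposit($50)): balance=$254.00 total_interest=$4.00
After 6 (withdraw($200)): balance=$54.00 total_interest=$4.00
After 7 (withdraw($300)): balance=$0.00 total_interest=$4.00

Answer: 0.00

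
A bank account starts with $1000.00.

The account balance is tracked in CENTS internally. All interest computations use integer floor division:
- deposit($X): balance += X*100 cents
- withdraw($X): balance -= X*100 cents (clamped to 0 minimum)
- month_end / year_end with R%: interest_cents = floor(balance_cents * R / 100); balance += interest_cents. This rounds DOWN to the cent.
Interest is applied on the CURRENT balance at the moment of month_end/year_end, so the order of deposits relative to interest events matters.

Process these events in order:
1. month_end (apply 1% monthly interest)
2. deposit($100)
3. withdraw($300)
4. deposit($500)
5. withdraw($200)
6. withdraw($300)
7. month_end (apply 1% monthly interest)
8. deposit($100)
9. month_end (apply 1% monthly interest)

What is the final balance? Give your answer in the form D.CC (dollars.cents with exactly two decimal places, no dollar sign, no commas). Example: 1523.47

After 1 (month_end (apply 1% monthly interest)): balance=$1010.00 total_interest=$10.00
After 2 (deposit($100)): balance=$1110.00 total_interest=$10.00
After 3 (withdraw($300)): balance=$810.00 total_interest=$10.00
After 4 (deposit($500)): balance=$1310.00 total_interest=$10.00
After 5 (withdraw($200)): balance=$1110.00 total_interest=$10.00
After 6 (withdraw($300)): balance=$810.00 total_interest=$10.00
After 7 (month_end (apply 1% monthly interest)): balance=$818.10 total_interest=$18.10
After 8 (deposit($100)): balance=$918.10 total_interest=$18.10
After 9 (month_end (apply 1% monthly interest)): balance=$927.28 total_interest=$27.28

Answer: 927.28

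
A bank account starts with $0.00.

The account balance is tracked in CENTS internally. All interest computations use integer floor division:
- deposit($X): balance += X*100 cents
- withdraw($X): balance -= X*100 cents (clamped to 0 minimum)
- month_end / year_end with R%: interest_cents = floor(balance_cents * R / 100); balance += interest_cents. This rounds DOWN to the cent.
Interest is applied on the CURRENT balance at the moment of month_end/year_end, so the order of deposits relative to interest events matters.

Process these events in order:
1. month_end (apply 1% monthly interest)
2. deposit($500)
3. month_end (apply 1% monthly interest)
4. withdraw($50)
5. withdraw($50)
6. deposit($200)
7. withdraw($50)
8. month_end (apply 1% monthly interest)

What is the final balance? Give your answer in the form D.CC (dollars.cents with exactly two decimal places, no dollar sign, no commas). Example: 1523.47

Answer: 560.55

Derivation:
After 1 (month_end (apply 1% monthly interest)): balance=$0.00 total_interest=$0.00
After 2 (deposit($500)): balance=$500.00 total_interest=$0.00
After 3 (month_end (apply 1% monthly interest)): balance=$505.00 total_interest=$5.00
After 4 (withdraw($50)): balance=$455.00 total_interest=$5.00
After 5 (withdraw($50)): balance=$405.00 total_interest=$5.00
After 6 (deposit($200)): balance=$605.00 total_interest=$5.00
After 7 (withdraw($50)): balance=$555.00 total_interest=$5.00
After 8 (month_end (apply 1% monthly interest)): balance=$560.55 total_interest=$10.55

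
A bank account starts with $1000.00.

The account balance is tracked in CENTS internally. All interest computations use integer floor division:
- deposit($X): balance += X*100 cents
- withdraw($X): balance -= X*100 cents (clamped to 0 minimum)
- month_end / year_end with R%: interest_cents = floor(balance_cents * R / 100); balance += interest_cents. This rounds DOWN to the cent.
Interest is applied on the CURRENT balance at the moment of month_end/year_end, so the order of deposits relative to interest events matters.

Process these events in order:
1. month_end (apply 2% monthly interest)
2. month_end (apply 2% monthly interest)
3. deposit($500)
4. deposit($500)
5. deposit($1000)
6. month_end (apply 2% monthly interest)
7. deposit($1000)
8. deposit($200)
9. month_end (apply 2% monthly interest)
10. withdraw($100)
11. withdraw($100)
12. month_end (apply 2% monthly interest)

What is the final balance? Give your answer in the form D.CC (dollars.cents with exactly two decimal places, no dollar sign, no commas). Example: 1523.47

After 1 (month_end (apply 2% monthly interest)): balance=$1020.00 total_interest=$20.00
After 2 (month_end (apply 2% monthly interest)): balance=$1040.40 total_interest=$40.40
After 3 (deposit($500)): balance=$1540.40 total_interest=$40.40
After 4 (deposit($500)): balance=$2040.40 total_interest=$40.40
After 5 (deposit($1000)): balance=$3040.40 total_interest=$40.40
After 6 (month_end (apply 2% monthly interest)): balance=$3101.20 total_interest=$101.20
After 7 (deposit($1000)): balance=$4101.20 total_interest=$101.20
After 8 (deposit($200)): balance=$4301.20 total_interest=$101.20
After 9 (month_end (apply 2% monthly interest)): balance=$4387.22 total_interest=$187.22
After 10 (withdraw($100)): balance=$4287.22 total_interest=$187.22
After 11 (withdraw($100)): balance=$4187.22 total_interest=$187.22
After 12 (month_end (apply 2% monthly interest)): balance=$4270.96 total_interest=$270.96

Answer: 4270.96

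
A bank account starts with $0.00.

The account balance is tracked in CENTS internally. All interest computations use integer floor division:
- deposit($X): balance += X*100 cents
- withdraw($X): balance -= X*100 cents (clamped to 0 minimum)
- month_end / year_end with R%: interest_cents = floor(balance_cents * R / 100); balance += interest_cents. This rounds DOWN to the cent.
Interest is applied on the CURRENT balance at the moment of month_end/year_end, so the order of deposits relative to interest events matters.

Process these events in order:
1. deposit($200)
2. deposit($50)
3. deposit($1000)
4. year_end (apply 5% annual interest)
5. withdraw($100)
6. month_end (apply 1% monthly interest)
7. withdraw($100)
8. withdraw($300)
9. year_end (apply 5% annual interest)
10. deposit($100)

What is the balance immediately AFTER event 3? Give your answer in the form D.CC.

After 1 (deposit($200)): balance=$200.00 total_interest=$0.00
After 2 (deposit($50)): balance=$250.00 total_interest=$0.00
After 3 (deposit($1000)): balance=$1250.00 total_interest=$0.00

Answer: 1250.00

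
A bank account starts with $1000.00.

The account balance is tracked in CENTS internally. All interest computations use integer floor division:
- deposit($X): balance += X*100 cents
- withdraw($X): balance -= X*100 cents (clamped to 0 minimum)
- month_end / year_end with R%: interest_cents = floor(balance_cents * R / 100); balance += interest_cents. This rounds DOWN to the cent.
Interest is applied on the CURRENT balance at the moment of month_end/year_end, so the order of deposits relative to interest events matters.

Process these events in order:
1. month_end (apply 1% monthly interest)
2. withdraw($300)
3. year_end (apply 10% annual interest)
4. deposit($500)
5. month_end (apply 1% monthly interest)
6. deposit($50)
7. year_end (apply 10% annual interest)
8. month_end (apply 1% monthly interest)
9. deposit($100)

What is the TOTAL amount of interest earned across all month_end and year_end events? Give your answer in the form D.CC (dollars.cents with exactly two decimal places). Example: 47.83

Answer: 242.97

Derivation:
After 1 (month_end (apply 1% monthly interest)): balance=$1010.00 total_interest=$10.00
After 2 (withdraw($300)): balance=$710.00 total_interest=$10.00
After 3 (year_end (apply 10% annual interest)): balance=$781.00 total_interest=$81.00
After 4 (deposit($500)): balance=$1281.00 total_interest=$81.00
After 5 (month_end (apply 1% monthly interest)): balance=$1293.81 total_interest=$93.81
After 6 (deposit($50)): balance=$1343.81 total_interest=$93.81
After 7 (year_end (apply 10% annual interest)): balance=$1478.19 total_interest=$228.19
After 8 (month_end (apply 1% monthly interest)): balance=$1492.97 total_interest=$242.97
After 9 (deposit($100)): balance=$1592.97 total_interest=$242.97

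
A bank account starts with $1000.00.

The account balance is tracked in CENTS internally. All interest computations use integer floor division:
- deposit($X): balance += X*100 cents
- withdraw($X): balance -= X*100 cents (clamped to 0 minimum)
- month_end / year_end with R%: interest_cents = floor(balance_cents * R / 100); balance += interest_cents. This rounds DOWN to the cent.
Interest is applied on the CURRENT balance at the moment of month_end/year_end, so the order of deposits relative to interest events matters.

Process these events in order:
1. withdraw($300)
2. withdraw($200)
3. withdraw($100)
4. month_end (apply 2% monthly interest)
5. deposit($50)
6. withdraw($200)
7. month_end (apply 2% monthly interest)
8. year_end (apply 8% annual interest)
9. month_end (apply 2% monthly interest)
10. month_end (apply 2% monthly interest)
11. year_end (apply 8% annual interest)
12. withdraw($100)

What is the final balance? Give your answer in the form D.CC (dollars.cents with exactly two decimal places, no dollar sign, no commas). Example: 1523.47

Answer: 219.33

Derivation:
After 1 (withdraw($300)): balance=$700.00 total_interest=$0.00
After 2 (withdraw($200)): balance=$500.00 total_interest=$0.00
After 3 (withdraw($100)): balance=$400.00 total_interest=$0.00
After 4 (month_end (apply 2% monthly interest)): balance=$408.00 total_interest=$8.00
After 5 (deposit($50)): balance=$458.00 total_interest=$8.00
After 6 (withdraw($200)): balance=$258.00 total_interest=$8.00
After 7 (month_end (apply 2% monthly interest)): balance=$263.16 total_interest=$13.16
After 8 (year_end (apply 8% annual interest)): balance=$284.21 total_interest=$34.21
After 9 (month_end (apply 2% monthly interest)): balance=$289.89 total_interest=$39.89
After 10 (month_end (apply 2% monthly interest)): balance=$295.68 total_interest=$45.68
After 11 (year_end (apply 8% annual interest)): balance=$319.33 total_interest=$69.33
After 12 (withdraw($100)): balance=$219.33 total_interest=$69.33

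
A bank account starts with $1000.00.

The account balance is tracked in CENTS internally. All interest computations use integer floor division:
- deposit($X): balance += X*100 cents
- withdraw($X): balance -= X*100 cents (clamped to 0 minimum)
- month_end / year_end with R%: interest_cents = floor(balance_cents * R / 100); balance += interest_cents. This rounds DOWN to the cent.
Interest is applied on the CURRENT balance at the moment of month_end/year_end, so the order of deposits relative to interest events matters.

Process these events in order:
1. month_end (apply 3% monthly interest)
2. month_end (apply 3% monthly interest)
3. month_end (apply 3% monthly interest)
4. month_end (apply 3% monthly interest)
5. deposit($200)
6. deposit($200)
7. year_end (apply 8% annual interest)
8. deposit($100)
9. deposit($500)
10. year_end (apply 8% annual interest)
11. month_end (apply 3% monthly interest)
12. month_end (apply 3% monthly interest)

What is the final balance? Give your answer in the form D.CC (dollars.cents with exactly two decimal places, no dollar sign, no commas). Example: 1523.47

After 1 (month_end (apply 3% monthly interest)): balance=$1030.00 total_interest=$30.00
After 2 (month_end (apply 3% monthly interest)): balance=$1060.90 total_interest=$60.90
After 3 (month_end (apply 3% monthly interest)): balance=$1092.72 total_interest=$92.72
After 4 (month_end (apply 3% monthly interest)): balance=$1125.50 total_interest=$125.50
After 5 (deposit($200)): balance=$1325.50 total_interest=$125.50
After 6 (deposit($200)): balance=$1525.50 total_interest=$125.50
After 7 (year_end (apply 8% annual interest)): balance=$1647.54 total_interest=$247.54
After 8 (deposit($100)): balance=$1747.54 total_interest=$247.54
After 9 (deposit($500)): balance=$2247.54 total_interest=$247.54
After 10 (year_end (apply 8% annual interest)): balance=$2427.34 total_interest=$427.34
After 11 (month_end (apply 3% monthly interest)): balance=$2500.16 total_interest=$500.16
After 12 (month_end (apply 3% monthly interest)): balance=$2575.16 total_interest=$575.16

Answer: 2575.16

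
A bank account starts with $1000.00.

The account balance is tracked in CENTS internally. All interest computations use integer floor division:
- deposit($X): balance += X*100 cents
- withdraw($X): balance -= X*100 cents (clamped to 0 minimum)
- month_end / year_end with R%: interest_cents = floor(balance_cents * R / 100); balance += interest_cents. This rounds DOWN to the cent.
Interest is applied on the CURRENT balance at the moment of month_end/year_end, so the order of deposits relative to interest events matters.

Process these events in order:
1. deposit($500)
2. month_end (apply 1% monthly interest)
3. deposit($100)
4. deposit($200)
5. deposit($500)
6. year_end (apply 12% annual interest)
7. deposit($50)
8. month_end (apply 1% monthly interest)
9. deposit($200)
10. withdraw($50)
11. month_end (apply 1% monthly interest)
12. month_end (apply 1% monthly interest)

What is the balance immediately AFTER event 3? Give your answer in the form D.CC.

After 1 (deposit($500)): balance=$1500.00 total_interest=$0.00
After 2 (month_end (apply 1% monthly interest)): balance=$1515.00 total_interest=$15.00
After 3 (deposit($100)): balance=$1615.00 total_interest=$15.00

Answer: 1615.00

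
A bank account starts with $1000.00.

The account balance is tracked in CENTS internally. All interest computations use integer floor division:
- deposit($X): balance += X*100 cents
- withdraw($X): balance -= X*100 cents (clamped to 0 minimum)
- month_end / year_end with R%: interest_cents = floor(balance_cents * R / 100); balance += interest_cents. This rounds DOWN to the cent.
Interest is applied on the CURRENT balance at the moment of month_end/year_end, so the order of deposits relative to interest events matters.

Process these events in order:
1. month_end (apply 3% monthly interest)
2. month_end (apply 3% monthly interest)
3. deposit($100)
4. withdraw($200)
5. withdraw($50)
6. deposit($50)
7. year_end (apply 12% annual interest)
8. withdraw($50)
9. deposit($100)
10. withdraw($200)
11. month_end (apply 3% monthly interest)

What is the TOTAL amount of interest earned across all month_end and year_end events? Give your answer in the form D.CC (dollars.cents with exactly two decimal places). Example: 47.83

After 1 (month_end (apply 3% monthly interest)): balance=$1030.00 total_interest=$30.00
After 2 (month_end (apply 3% monthly interest)): balance=$1060.90 total_interest=$60.90
After 3 (deposit($100)): balance=$1160.90 total_interest=$60.90
After 4 (withdraw($200)): balance=$960.90 total_interest=$60.90
After 5 (withdraw($50)): balance=$910.90 total_interest=$60.90
After 6 (deposit($50)): balance=$960.90 total_interest=$60.90
After 7 (year_end (apply 12% annual interest)): balance=$1076.20 total_interest=$176.20
After 8 (withdraw($50)): balance=$1026.20 total_interest=$176.20
After 9 (deposit($100)): balance=$1126.20 total_interest=$176.20
After 10 (withdraw($200)): balance=$926.20 total_interest=$176.20
After 11 (month_end (apply 3% monthly interest)): balance=$953.98 total_interest=$203.98

Answer: 203.98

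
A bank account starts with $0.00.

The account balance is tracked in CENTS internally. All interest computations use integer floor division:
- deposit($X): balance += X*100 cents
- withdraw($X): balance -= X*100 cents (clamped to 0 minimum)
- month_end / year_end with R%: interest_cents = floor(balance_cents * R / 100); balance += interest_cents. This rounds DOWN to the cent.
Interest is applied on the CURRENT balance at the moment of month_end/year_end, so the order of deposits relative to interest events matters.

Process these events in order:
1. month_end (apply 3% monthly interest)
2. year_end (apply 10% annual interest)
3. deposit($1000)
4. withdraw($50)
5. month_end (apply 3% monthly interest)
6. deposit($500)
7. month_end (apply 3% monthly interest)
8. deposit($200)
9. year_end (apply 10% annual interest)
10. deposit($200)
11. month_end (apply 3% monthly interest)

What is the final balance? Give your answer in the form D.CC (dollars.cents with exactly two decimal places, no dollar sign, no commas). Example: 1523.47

After 1 (month_end (apply 3% monthly interest)): balance=$0.00 total_interest=$0.00
After 2 (year_end (apply 10% annual interest)): balance=$0.00 total_interest=$0.00
After 3 (deposit($1000)): balance=$1000.00 total_interest=$0.00
After 4 (withdraw($50)): balance=$950.00 total_interest=$0.00
After 5 (month_end (apply 3% monthly interest)): balance=$978.50 total_interest=$28.50
After 6 (deposit($500)): balance=$1478.50 total_interest=$28.50
After 7 (month_end (apply 3% monthly interest)): balance=$1522.85 total_interest=$72.85
After 8 (deposit($200)): balance=$1722.85 total_interest=$72.85
After 9 (year_end (apply 10% annual interest)): balance=$1895.13 total_interest=$245.13
After 10 (deposit($200)): balance=$2095.13 total_interest=$245.13
After 11 (month_end (apply 3% monthly interest)): balance=$2157.98 total_interest=$307.98

Answer: 2157.98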